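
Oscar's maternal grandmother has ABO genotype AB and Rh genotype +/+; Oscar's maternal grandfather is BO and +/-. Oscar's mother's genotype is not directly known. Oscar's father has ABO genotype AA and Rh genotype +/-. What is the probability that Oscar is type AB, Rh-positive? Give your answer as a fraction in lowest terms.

Oscar's mother's ABO genotype from AB × BO: 1/4 AB, 1/4 AO, 1/4 BB, 1/4 BO.
Crossing each possibility with the father AA and summing P(type AB): 1/4·1/2 + 1/4·0 + 1/4·1 + 1/4·1/2 = 1/2.
Similarly for Rh via the mother's Rh distribution: P(Rh+) = 7/8.
Independent loci: 1/2 × 7/8 = 7/16.

7/16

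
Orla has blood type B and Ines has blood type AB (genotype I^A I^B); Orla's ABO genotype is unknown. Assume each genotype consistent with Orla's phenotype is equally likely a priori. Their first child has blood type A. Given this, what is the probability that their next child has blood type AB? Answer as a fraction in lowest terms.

1/4

Possible genotypes: Orla ∈ {I^B I^B, I^B i}; Ines ∈ {I^A I^B}.
Weight each parental genotype pair by prior × P(type-A child):
  I^B i × I^A I^B: posterior weight 1; P(next child type AB) = 1/4.
Weighted sum = 1/4.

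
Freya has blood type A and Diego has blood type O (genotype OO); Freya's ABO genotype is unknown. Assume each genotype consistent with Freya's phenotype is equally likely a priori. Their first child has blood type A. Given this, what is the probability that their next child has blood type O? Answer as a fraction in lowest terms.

Possible genotypes: Freya ∈ {AA, AO}; Diego ∈ {OO}.
Weight each parental genotype pair by prior × P(type-A child):
  AA × OO: posterior weight 2/3; P(next child type O) = 0.
  AO × OO: posterior weight 1/3; P(next child type O) = 1/2.
Weighted sum = 1/6.

1/6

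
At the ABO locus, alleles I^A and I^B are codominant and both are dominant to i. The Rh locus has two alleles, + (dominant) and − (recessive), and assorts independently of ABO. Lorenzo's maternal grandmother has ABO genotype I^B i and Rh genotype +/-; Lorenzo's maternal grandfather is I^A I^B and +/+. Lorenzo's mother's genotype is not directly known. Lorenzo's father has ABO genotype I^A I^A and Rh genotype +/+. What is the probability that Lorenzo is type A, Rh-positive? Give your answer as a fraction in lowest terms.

Lorenzo's mother's ABO genotype from I^B i × I^A I^B: 1/4 I^A I^B, 1/4 I^A i, 1/4 I^B I^B, 1/4 I^B i.
Crossing each possibility with the father I^A I^A and summing P(type A): 1/4·1/2 + 1/4·1 + 1/4·0 + 1/4·1/2 = 1/2.
Similarly for Rh via the mother's Rh distribution: P(Rh+) = 1.
Independent loci: 1/2 × 1 = 1/2.

1/2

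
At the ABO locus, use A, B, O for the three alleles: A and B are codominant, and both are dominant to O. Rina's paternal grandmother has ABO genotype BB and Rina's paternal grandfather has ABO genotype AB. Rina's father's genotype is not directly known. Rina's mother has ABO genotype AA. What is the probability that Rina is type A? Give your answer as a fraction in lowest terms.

1/4

Rina's father's ABO genotype from BB × AB: 1/2 AB, 1/2 BB.
Crossing each possibility with the mother AA and summing P(type A): 1/2·1/2 + 1/2·0 = 1/4.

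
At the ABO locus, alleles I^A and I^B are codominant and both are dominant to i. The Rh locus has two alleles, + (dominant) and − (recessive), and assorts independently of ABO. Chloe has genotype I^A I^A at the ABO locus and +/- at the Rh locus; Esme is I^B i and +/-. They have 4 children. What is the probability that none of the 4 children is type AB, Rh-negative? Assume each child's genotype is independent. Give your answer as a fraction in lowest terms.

ABO cross I^A I^A × I^B i → 1/2 A, 1/2 AB.
Rh cross +/- × +/- → 3/4 Rh+, 1/4 Rh-; so P(type AB, Rh-negative) = 1/2 × 1/4 = 1/8 per child.
P(not type AB, Rh-negative) = 7/8 for one child; (7/8)^4 = 2401/4096.

2401/4096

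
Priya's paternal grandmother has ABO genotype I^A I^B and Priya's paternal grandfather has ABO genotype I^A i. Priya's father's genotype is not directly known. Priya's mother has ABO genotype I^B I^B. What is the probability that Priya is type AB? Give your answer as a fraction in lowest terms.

1/2

Priya's father's ABO genotype from I^A I^B × I^A i: 1/4 I^A I^A, 1/4 I^A I^B, 1/4 I^A i, 1/4 I^B i.
Crossing each possibility with the mother I^B I^B and summing P(type AB): 1/4·1 + 1/4·1/2 + 1/4·1/2 + 1/4·0 = 1/2.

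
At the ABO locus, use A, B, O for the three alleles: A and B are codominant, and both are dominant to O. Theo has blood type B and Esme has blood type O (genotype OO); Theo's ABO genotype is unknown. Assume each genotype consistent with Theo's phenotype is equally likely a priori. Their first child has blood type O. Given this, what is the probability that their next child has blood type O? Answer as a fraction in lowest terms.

1/2

Possible genotypes: Theo ∈ {BB, BO}; Esme ∈ {OO}.
Weight each parental genotype pair by prior × P(type-O child):
  BO × OO: posterior weight 1; P(next child type O) = 1/2.
Weighted sum = 1/2.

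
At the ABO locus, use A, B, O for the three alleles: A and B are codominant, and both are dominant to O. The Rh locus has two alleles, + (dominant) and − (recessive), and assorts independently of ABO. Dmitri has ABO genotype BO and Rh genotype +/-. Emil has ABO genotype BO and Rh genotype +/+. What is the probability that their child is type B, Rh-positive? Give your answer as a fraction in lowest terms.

3/4

ABO cross BO × BO → offspring phenotypes: 1/4 O, 3/4 B.
Rh cross +/- × +/+ → 1 Rh+.
Independent loci: P(type B, Rh-positive) = 3/4 × 1 = 3/4.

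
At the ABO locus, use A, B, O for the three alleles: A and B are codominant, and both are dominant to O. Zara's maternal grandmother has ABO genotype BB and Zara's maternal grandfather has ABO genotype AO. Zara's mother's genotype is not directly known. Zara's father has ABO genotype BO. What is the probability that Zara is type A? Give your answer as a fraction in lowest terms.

1/8

Zara's mother's ABO genotype from BB × AO: 1/2 AB, 1/2 BO.
Crossing each possibility with the father BO and summing P(type A): 1/2·1/4 + 1/2·0 = 1/8.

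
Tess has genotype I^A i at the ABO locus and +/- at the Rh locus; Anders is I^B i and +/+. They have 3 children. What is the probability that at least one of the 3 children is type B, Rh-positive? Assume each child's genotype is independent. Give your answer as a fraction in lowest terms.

ABO cross I^A i × I^B i → 1/4 O, 1/4 A, 1/4 B, 1/4 AB.
Rh cross +/- × +/+ → 1 Rh+; so P(type B, Rh-positive) = 1/4 × 1 = 1/4 per child.
P(none) = (3/4)^3 = 27/64; P(at least one) = 1 − 27/64 = 37/64.

37/64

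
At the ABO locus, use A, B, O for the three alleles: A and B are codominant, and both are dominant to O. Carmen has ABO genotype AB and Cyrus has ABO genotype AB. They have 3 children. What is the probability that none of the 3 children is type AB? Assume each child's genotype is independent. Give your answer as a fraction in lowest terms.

ABO cross AB × AB → 1/4 A, 1/4 B, 1/2 AB.
So P(type AB) = 1/2 per child.
P(not type AB) = 1/2 for one child; (1/2)^3 = 1/8.

1/8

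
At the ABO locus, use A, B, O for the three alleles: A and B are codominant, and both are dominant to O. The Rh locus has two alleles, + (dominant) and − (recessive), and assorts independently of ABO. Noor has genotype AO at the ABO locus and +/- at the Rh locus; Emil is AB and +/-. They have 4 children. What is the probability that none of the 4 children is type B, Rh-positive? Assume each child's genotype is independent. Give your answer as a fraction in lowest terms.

ABO cross AO × AB → 1/2 A, 1/4 B, 1/4 AB.
Rh cross +/- × +/- → 3/4 Rh+, 1/4 Rh-; so P(type B, Rh-positive) = 1/4 × 3/4 = 3/16 per child.
P(not type B, Rh-positive) = 13/16 for one child; (13/16)^4 = 28561/65536.

28561/65536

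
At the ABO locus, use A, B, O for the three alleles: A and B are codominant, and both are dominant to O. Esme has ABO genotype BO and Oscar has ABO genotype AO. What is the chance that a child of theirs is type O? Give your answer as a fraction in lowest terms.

ABO cross BO × AO → offspring phenotypes: 1/4 O, 1/4 A, 1/4 B, 1/4 AB.
So P(type O) = 1/4.

1/4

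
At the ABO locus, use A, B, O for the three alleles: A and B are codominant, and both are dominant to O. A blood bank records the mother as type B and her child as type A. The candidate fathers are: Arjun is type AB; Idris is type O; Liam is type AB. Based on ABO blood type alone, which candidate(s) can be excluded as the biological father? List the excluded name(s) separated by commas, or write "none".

A candidate is excluded only if no genotype consistent with his phenotype could produce a type A child with a type B mother.
Idris (type O): no genotype consistent with that phenotype can produce a type-A child with a type-B mother.

Idris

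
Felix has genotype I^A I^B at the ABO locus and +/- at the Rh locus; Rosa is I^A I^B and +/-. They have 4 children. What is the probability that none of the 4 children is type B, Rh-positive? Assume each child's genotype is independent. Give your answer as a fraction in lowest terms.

ABO cross I^A I^B × I^A I^B → 1/4 A, 1/4 B, 1/2 AB.
Rh cross +/- × +/- → 3/4 Rh+, 1/4 Rh-; so P(type B, Rh-positive) = 1/4 × 3/4 = 3/16 per child.
P(not type B, Rh-positive) = 13/16 for one child; (13/16)^4 = 28561/65536.

28561/65536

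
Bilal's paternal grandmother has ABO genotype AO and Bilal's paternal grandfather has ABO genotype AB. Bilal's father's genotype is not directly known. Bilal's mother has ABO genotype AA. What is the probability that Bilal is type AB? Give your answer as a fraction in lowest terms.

Bilal's father's ABO genotype from AO × AB: 1/4 AA, 1/4 AB, 1/4 AO, 1/4 BO.
Crossing each possibility with the mother AA and summing P(type AB): 1/4·0 + 1/4·1/2 + 1/4·0 + 1/4·1/2 = 1/4.

1/4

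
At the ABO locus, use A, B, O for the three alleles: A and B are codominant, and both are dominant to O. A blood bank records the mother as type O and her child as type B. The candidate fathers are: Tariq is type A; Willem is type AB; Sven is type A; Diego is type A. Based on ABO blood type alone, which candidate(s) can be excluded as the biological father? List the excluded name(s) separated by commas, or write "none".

Tariq, Sven, Diego

A candidate is excluded only if no genotype consistent with his phenotype could produce a type B child with a type O mother.
Tariq (type A): no genotype consistent with that phenotype can produce a type-B child with a type-O mother.
Sven (type A): no genotype consistent with that phenotype can produce a type-B child with a type-O mother.
Diego (type A): no genotype consistent with that phenotype can produce a type-B child with a type-O mother.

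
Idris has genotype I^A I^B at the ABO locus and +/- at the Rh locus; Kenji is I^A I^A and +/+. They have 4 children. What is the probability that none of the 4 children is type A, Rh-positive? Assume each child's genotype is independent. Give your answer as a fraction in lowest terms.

ABO cross I^A I^B × I^A I^A → 1/2 A, 1/2 AB.
Rh cross +/- × +/+ → 1 Rh+; so P(type A, Rh-positive) = 1/2 × 1 = 1/2 per child.
P(not type A, Rh-positive) = 1/2 for one child; (1/2)^4 = 1/16.

1/16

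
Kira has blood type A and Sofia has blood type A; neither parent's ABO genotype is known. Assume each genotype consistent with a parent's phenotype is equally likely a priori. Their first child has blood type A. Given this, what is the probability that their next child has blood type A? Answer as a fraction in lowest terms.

19/20

Possible genotypes: Kira ∈ {I^A I^A, I^A i}; Sofia ∈ {I^A I^A, I^A i}.
Weight each parental genotype pair by prior × P(type-A child):
  I^A I^A × I^A I^A: posterior weight 4/15; P(next child type A) = 1.
  I^A I^A × I^A i: posterior weight 4/15; P(next child type A) = 1.
  I^A i × I^A I^A: posterior weight 4/15; P(next child type A) = 1.
  I^A i × I^A i: posterior weight 1/5; P(next child type A) = 3/4.
Weighted sum = 19/20.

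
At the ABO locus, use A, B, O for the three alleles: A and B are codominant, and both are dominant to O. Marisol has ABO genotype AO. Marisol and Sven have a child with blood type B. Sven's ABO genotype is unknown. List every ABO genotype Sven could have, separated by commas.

For each candidate genotype of Sven, check whether crossing it with AO can produce every observed child phenotype.
  AA → possible child types {A} ✗
  AB → possible child types {A, B, AB} ✓
  AO → possible child types {O, A} ✗
  BB → possible child types {B, AB} ✓
  BO → possible child types {O, A, B, AB} ✓
  OO → possible child types {O, A} ✗

AB, BB, BO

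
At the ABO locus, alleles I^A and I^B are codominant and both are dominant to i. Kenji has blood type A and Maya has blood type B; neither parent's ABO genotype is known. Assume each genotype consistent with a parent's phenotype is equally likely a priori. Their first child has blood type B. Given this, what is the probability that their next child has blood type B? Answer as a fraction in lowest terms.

Possible genotypes: Kenji ∈ {I^A I^A, I^A i}; Maya ∈ {I^B I^B, I^B i}.
Weight each parental genotype pair by prior × P(type-B child):
  I^A i × I^B I^B: posterior weight 2/3; P(next child type B) = 1/2.
  I^A i × I^B i: posterior weight 1/3; P(next child type B) = 1/4.
Weighted sum = 5/12.

5/12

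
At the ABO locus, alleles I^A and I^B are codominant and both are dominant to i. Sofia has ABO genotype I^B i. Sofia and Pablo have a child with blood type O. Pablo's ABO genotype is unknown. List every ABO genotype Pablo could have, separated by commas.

For each candidate genotype of Pablo, check whether crossing it with I^B i can produce every observed child phenotype.
  I^A I^A → possible child types {A, AB} ✗
  I^A I^B → possible child types {A, B, AB} ✗
  I^A i → possible child types {O, A, B, AB} ✓
  I^B I^B → possible child types {B} ✗
  I^B i → possible child types {O, B} ✓
  i i → possible child types {O, B} ✓

I^A i, I^B i, i i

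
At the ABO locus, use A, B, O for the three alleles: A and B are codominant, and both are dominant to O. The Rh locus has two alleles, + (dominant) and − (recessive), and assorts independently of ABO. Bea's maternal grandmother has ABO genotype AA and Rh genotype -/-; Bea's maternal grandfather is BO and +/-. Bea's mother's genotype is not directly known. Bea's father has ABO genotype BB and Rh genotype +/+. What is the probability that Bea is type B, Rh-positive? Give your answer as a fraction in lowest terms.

1/2

Bea's mother's ABO genotype from AA × BO: 1/2 AB, 1/2 AO.
Crossing each possibility with the father BB and summing P(type B): 1/2·1/2 + 1/2·1/2 = 1/2.
Similarly for Rh via the mother's Rh distribution: P(Rh+) = 1.
Independent loci: 1/2 × 1 = 1/2.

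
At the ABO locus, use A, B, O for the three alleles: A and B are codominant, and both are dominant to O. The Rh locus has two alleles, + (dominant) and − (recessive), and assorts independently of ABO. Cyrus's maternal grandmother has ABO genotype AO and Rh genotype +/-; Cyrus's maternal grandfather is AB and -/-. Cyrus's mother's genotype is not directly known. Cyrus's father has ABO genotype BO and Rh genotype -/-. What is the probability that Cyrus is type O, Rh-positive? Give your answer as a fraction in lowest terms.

1/32

Cyrus's mother's ABO genotype from AO × AB: 1/4 AA, 1/4 AB, 1/4 AO, 1/4 BO.
Crossing each possibility with the father BO and summing P(type O): 1/4·0 + 1/4·0 + 1/4·1/4 + 1/4·1/4 = 1/8.
Similarly for Rh via the mother's Rh distribution: P(Rh+) = 1/4.
Independent loci: 1/8 × 1/4 = 1/32.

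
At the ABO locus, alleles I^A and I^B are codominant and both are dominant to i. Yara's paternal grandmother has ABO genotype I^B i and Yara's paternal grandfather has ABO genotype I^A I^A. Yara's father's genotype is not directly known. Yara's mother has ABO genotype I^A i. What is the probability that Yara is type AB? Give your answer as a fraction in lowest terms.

1/8

Yara's father's ABO genotype from I^B i × I^A I^A: 1/2 I^A I^B, 1/2 I^A i.
Crossing each possibility with the mother I^A i and summing P(type AB): 1/2·1/4 + 1/2·0 = 1/8.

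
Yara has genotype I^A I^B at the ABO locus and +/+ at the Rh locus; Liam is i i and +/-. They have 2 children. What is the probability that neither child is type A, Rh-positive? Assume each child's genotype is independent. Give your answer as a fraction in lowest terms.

ABO cross I^A I^B × i i → 1/2 A, 1/2 B.
Rh cross +/+ × +/- → 1 Rh+; so P(type A, Rh-positive) = 1/2 × 1 = 1/2 per child.
P(not type A, Rh-positive) = 1/2 for one child; (1/2)^2 = 1/4.

1/4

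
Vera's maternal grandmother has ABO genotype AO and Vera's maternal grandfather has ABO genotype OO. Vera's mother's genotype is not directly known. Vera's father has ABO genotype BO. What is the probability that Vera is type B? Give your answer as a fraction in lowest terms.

Vera's mother's ABO genotype from AO × OO: 1/2 AO, 1/2 OO.
Crossing each possibility with the father BO and summing P(type B): 1/2·1/4 + 1/2·1/2 = 3/8.

3/8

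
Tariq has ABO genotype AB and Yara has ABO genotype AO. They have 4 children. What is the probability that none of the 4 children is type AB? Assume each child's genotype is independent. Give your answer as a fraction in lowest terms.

81/256

ABO cross AB × AO → 1/2 A, 1/4 B, 1/4 AB.
So P(type AB) = 1/4 per child.
P(not type AB) = 3/4 for one child; (3/4)^4 = 81/256.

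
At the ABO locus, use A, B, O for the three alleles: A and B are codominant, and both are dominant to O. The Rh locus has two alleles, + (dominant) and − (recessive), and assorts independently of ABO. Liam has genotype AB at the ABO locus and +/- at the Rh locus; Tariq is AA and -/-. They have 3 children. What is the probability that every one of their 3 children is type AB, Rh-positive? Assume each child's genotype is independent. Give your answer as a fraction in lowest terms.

1/64

ABO cross AB × AA → 1/2 A, 1/2 AB.
Rh cross +/- × -/- → 1/2 Rh+, 1/2 Rh-; so P(type AB, Rh-positive) = 1/2 × 1/2 = 1/4 per child.
All 3 independent: (1/4)^3 = 1/64.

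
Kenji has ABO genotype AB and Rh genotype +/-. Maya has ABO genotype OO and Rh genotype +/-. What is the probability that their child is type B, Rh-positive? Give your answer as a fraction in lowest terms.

3/8

ABO cross AB × OO → offspring phenotypes: 1/2 A, 1/2 B.
Rh cross +/- × +/- → 3/4 Rh+, 1/4 Rh-.
Independent loci: P(type B, Rh-positive) = 1/2 × 3/4 = 3/8.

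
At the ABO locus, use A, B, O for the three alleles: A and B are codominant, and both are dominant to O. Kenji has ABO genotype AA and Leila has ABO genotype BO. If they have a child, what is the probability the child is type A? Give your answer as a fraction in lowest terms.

1/2

ABO cross AA × BO → offspring phenotypes: 1/2 A, 1/2 AB.
So P(type A) = 1/2.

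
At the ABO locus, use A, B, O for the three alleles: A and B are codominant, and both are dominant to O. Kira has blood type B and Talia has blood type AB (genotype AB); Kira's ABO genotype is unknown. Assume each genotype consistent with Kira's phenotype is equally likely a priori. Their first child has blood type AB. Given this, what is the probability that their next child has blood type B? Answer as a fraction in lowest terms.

1/2

Possible genotypes: Kira ∈ {BB, BO}; Talia ∈ {AB}.
Weight each parental genotype pair by prior × P(type-AB child):
  BB × AB: posterior weight 2/3; P(next child type B) = 1/2.
  BO × AB: posterior weight 1/3; P(next child type B) = 1/2.
Weighted sum = 1/2.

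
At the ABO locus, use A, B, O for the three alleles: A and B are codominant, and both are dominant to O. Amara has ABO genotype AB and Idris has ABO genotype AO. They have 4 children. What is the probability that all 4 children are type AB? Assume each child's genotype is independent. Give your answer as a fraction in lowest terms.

ABO cross AB × AO → 1/2 A, 1/4 B, 1/4 AB.
So P(type AB) = 1/4 per child.
All 4 independent: (1/4)^4 = 1/256.

1/256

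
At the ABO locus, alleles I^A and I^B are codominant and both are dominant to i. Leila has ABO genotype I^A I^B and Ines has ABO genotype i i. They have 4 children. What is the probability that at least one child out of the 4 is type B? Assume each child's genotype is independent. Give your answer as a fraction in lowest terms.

15/16

ABO cross I^A I^B × i i → 1/2 A, 1/2 B.
So P(type B) = 1/2 per child.
P(none) = (1/2)^4 = 1/16; P(at least one) = 1 − 1/16 = 15/16.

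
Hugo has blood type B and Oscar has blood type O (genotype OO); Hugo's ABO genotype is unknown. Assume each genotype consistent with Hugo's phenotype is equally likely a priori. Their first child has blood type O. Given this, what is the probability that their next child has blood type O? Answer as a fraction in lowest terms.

1/2

Possible genotypes: Hugo ∈ {BB, BO}; Oscar ∈ {OO}.
Weight each parental genotype pair by prior × P(type-O child):
  BO × OO: posterior weight 1; P(next child type O) = 1/2.
Weighted sum = 1/2.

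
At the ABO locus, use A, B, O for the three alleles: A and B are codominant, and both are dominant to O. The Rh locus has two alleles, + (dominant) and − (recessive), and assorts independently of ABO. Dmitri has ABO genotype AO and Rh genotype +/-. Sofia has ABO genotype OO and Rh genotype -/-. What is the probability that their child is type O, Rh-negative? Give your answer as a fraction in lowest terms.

ABO cross AO × OO → offspring phenotypes: 1/2 O, 1/2 A.
Rh cross +/- × -/- → 1/2 Rh+, 1/2 Rh-.
Independent loci: P(type O, Rh-negative) = 1/2 × 1/2 = 1/4.

1/4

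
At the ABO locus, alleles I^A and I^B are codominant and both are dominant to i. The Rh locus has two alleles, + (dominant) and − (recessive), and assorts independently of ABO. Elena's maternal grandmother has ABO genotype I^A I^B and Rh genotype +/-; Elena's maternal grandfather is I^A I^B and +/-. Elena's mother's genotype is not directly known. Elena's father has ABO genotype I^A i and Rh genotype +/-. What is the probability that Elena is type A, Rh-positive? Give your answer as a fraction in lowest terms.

Elena's mother's ABO genotype from I^A I^B × I^A I^B: 1/4 I^A I^A, 1/2 I^A I^B, 1/4 I^B I^B.
Crossing each possibility with the father I^A i and summing P(type A): 1/4·1 + 1/2·1/2 + 1/4·0 = 1/2.
Similarly for Rh via the mother's Rh distribution: P(Rh+) = 3/4.
Independent loci: 1/2 × 3/4 = 3/8.

3/8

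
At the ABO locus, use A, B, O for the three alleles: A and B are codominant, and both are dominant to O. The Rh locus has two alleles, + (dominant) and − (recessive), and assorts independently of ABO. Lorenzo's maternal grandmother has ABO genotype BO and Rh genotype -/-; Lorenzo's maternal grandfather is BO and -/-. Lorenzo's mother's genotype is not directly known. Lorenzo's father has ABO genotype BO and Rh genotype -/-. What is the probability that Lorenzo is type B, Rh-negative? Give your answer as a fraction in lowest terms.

3/4

Lorenzo's mother's ABO genotype from BO × BO: 1/4 BB, 1/2 BO, 1/4 OO.
Crossing each possibility with the father BO and summing P(type B): 1/4·1 + 1/2·3/4 + 1/4·1/2 = 3/4.
Similarly for Rh via the mother's Rh distribution: P(Rh-) = 1.
Independent loci: 3/4 × 1 = 3/4.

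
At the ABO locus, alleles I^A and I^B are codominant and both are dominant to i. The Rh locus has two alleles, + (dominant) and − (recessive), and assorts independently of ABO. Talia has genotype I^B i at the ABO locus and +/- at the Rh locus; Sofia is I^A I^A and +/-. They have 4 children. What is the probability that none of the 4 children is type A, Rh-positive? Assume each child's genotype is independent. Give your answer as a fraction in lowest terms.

625/4096

ABO cross I^B i × I^A I^A → 1/2 A, 1/2 AB.
Rh cross +/- × +/- → 3/4 Rh+, 1/4 Rh-; so P(type A, Rh-positive) = 1/2 × 3/4 = 3/8 per child.
P(not type A, Rh-positive) = 5/8 for one child; (5/8)^4 = 625/4096.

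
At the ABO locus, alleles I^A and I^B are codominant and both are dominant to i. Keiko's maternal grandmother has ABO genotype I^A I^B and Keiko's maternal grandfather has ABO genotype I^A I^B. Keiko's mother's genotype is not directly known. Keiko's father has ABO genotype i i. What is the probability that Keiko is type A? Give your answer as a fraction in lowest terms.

1/2

Keiko's mother's ABO genotype from I^A I^B × I^A I^B: 1/4 I^A I^A, 1/2 I^A I^B, 1/4 I^B I^B.
Crossing each possibility with the father i i and summing P(type A): 1/4·1 + 1/2·1/2 + 1/4·0 = 1/2.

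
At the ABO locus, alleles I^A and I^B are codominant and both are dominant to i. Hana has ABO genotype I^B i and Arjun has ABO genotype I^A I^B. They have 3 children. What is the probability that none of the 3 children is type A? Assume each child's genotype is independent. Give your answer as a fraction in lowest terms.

ABO cross I^B i × I^A I^B → 1/4 A, 1/2 B, 1/4 AB.
So P(type A) = 1/4 per child.
P(not type A) = 3/4 for one child; (3/4)^3 = 27/64.

27/64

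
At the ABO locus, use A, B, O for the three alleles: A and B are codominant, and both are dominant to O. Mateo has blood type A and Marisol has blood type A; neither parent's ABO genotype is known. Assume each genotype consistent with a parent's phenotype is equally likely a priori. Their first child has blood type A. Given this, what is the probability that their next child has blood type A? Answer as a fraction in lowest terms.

19/20

Possible genotypes: Mateo ∈ {AA, AO}; Marisol ∈ {AA, AO}.
Weight each parental genotype pair by prior × P(type-A child):
  AA × AA: posterior weight 4/15; P(next child type A) = 1.
  AA × AO: posterior weight 4/15; P(next child type A) = 1.
  AO × AA: posterior weight 4/15; P(next child type A) = 1.
  AO × AO: posterior weight 1/5; P(next child type A) = 3/4.
Weighted sum = 19/20.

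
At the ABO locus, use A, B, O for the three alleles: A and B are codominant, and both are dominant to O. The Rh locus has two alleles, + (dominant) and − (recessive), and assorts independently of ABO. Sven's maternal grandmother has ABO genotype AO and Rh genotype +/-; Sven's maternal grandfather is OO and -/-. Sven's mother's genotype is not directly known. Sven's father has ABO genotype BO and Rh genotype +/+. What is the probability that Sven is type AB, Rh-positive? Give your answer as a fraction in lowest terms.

1/8

Sven's mother's ABO genotype from AO × OO: 1/2 AO, 1/2 OO.
Crossing each possibility with the father BO and summing P(type AB): 1/2·1/4 + 1/2·0 = 1/8.
Similarly for Rh via the mother's Rh distribution: P(Rh+) = 1.
Independent loci: 1/8 × 1 = 1/8.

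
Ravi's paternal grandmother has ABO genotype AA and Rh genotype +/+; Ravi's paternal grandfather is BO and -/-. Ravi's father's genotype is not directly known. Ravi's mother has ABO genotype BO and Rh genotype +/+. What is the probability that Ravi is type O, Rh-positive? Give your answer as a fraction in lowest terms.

Ravi's father's ABO genotype from AA × BO: 1/2 AB, 1/2 AO.
Crossing each possibility with the mother BO and summing P(type O): 1/2·0 + 1/2·1/4 = 1/8.
Similarly for Rh via the father's Rh distribution: P(Rh+) = 1.
Independent loci: 1/8 × 1 = 1/8.

1/8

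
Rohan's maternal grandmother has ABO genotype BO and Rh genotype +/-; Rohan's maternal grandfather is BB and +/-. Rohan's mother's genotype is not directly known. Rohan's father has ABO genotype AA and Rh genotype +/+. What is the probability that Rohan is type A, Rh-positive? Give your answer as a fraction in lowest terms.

1/4

Rohan's mother's ABO genotype from BO × BB: 1/2 BB, 1/2 BO.
Crossing each possibility with the father AA and summing P(type A): 1/2·0 + 1/2·1/2 = 1/4.
Similarly for Rh via the mother's Rh distribution: P(Rh+) = 1.
Independent loci: 1/4 × 1 = 1/4.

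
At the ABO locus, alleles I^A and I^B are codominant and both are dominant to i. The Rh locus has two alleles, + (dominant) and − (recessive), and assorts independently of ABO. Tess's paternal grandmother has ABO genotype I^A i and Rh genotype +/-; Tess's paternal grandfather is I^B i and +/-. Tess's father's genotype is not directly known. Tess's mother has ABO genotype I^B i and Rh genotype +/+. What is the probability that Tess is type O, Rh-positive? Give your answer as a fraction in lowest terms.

1/4

Tess's father's ABO genotype from I^A i × I^B i: 1/4 I^A I^B, 1/4 I^A i, 1/4 I^B i, 1/4 i i.
Crossing each possibility with the mother I^B i and summing P(type O): 1/4·0 + 1/4·1/4 + 1/4·1/4 + 1/4·1/2 = 1/4.
Similarly for Rh via the father's Rh distribution: P(Rh+) = 1.
Independent loci: 1/4 × 1 = 1/4.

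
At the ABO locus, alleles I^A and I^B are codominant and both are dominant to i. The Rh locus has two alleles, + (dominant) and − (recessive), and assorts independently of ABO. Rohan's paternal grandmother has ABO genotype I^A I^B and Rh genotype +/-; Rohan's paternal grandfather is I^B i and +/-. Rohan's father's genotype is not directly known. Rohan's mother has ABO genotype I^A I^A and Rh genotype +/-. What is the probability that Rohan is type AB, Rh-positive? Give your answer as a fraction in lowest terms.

3/8

Rohan's father's ABO genotype from I^A I^B × I^B i: 1/4 I^A I^B, 1/4 I^A i, 1/4 I^B I^B, 1/4 I^B i.
Crossing each possibility with the mother I^A I^A and summing P(type AB): 1/4·1/2 + 1/4·0 + 1/4·1 + 1/4·1/2 = 1/2.
Similarly for Rh via the father's Rh distribution: P(Rh+) = 3/4.
Independent loci: 1/2 × 3/4 = 3/8.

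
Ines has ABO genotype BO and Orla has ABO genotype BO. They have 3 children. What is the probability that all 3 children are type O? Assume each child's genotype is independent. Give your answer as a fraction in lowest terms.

1/64

ABO cross BO × BO → 1/4 O, 3/4 B.
So P(type O) = 1/4 per child.
All 3 independent: (1/4)^3 = 1/64.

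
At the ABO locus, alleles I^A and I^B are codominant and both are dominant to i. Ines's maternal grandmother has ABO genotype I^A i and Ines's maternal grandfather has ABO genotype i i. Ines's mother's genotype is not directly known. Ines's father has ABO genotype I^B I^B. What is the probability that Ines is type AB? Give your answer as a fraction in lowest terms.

Ines's mother's ABO genotype from I^A i × i i: 1/2 I^A i, 1/2 i i.
Crossing each possibility with the father I^B I^B and summing P(type AB): 1/2·1/2 + 1/2·0 = 1/4.

1/4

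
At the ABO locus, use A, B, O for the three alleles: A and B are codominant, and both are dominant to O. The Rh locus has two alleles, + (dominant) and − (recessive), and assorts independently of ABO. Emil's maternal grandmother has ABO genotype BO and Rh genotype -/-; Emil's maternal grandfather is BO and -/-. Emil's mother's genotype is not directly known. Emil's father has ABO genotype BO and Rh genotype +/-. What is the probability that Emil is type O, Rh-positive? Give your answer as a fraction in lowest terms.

1/8

Emil's mother's ABO genotype from BO × BO: 1/4 BB, 1/2 BO, 1/4 OO.
Crossing each possibility with the father BO and summing P(type O): 1/4·0 + 1/2·1/4 + 1/4·1/2 = 1/4.
Similarly for Rh via the mother's Rh distribution: P(Rh+) = 1/2.
Independent loci: 1/4 × 1/2 = 1/8.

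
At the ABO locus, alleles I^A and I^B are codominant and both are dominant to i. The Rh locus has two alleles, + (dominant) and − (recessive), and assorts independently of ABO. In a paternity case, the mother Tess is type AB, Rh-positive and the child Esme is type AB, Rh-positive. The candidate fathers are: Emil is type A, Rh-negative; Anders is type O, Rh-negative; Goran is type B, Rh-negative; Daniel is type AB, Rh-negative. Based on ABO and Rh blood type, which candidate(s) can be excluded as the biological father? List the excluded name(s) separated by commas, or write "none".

Anders

A candidate is excluded only if no genotype consistent with his phenotype could produce a type AB, Rh-positive child with a type AB, Rh-positive mother.
Anders (type O, Rh-): no genotype consistent with that phenotype can produce a type-AB Rh+ child with a type-AB mother.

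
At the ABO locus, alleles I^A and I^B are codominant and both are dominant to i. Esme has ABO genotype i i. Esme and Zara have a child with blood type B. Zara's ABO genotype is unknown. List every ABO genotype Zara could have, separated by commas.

I^A I^B, I^B I^B, I^B i

For each candidate genotype of Zara, check whether crossing it with i i can produce every observed child phenotype.
  I^A I^A → possible child types {A} ✗
  I^A I^B → possible child types {A, B} ✓
  I^A i → possible child types {O, A} ✗
  I^B I^B → possible child types {B} ✓
  I^B i → possible child types {O, B} ✓
  i i → possible child types {O} ✗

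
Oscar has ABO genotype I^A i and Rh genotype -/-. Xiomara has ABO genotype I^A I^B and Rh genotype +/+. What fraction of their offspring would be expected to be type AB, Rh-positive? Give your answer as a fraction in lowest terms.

ABO cross I^A i × I^A I^B → offspring phenotypes: 1/2 A, 1/4 B, 1/4 AB.
Rh cross -/- × +/+ → 1 Rh+.
Independent loci: P(type AB, Rh-positive) = 1/4 × 1 = 1/4.

1/4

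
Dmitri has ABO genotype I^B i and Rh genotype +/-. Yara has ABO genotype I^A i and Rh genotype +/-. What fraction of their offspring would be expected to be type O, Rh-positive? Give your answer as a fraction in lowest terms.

3/16

ABO cross I^B i × I^A i → offspring phenotypes: 1/4 O, 1/4 A, 1/4 B, 1/4 AB.
Rh cross +/- × +/- → 3/4 Rh+, 1/4 Rh-.
Independent loci: P(type O, Rh-positive) = 1/4 × 3/4 = 3/16.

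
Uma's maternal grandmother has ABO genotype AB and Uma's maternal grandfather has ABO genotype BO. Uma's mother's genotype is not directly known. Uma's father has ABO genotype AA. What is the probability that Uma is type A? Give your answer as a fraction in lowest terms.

1/2

Uma's mother's ABO genotype from AB × BO: 1/4 AB, 1/4 AO, 1/4 BB, 1/4 BO.
Crossing each possibility with the father AA and summing P(type A): 1/4·1/2 + 1/4·1 + 1/4·0 + 1/4·1/2 = 1/2.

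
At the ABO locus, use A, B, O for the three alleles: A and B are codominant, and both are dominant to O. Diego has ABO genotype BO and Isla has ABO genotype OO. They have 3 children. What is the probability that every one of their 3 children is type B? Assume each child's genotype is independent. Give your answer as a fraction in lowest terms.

ABO cross BO × OO → 1/2 O, 1/2 B.
So P(type B) = 1/2 per child.
All 3 independent: (1/2)^3 = 1/8.

1/8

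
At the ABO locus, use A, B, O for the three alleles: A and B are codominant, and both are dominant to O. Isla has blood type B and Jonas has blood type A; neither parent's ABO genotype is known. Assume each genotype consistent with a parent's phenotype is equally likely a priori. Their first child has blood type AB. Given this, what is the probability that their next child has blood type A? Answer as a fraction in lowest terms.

5/36

Possible genotypes: Isla ∈ {BB, BO}; Jonas ∈ {AA, AO}.
Weight each parental genotype pair by prior × P(type-AB child):
  BB × AA: posterior weight 4/9; P(next child type A) = 0.
  BB × AO: posterior weight 2/9; P(next child type A) = 0.
  BO × AA: posterior weight 2/9; P(next child type A) = 1/2.
  BO × AO: posterior weight 1/9; P(next child type A) = 1/4.
Weighted sum = 5/36.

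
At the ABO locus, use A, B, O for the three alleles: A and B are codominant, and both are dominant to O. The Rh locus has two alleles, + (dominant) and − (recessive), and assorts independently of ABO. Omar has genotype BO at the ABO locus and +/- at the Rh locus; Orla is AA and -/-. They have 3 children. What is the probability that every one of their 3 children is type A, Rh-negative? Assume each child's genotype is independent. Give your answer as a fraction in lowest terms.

ABO cross BO × AA → 1/2 A, 1/2 AB.
Rh cross +/- × -/- → 1/2 Rh+, 1/2 Rh-; so P(type A, Rh-negative) = 1/2 × 1/2 = 1/4 per child.
All 3 independent: (1/4)^3 = 1/64.

1/64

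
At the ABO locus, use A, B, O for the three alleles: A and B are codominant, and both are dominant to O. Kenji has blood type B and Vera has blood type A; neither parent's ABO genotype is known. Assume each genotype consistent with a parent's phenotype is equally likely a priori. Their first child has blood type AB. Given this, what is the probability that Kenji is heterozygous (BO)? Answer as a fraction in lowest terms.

1/3

Possible genotypes: Kenji ∈ {BB, BO}; Vera ∈ {AA, AO}.
Weight each parental genotype pair by prior × P(type-AB child):
  BB × AA: posterior weight 4/9.
  BB × AO: posterior weight 2/9.
  BO × AA: posterior weight 2/9.
  BO × AO: posterior weight 1/9.
Sum the posterior weight over pairs where Kenji is BO: 1/3.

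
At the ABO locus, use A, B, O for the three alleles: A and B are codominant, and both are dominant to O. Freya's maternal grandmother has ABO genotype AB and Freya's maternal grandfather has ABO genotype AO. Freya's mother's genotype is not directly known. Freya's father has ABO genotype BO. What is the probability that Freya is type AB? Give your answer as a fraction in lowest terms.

Freya's mother's ABO genotype from AB × AO: 1/4 AA, 1/4 AB, 1/4 AO, 1/4 BO.
Crossing each possibility with the father BO and summing P(type AB): 1/4·1/2 + 1/4·1/4 + 1/4·1/4 + 1/4·0 = 1/4.

1/4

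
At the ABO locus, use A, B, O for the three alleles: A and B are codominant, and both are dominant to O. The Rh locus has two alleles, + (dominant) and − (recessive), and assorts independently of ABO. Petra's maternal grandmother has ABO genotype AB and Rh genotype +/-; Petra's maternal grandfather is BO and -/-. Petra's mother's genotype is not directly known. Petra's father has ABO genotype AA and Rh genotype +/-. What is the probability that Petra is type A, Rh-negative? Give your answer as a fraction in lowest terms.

Petra's mother's ABO genotype from AB × BO: 1/4 AB, 1/4 AO, 1/4 BB, 1/4 BO.
Crossing each possibility with the father AA and summing P(type A): 1/4·1/2 + 1/4·1 + 1/4·0 + 1/4·1/2 = 1/2.
Similarly for Rh via the mother's Rh distribution: P(Rh-) = 3/8.
Independent loci: 1/2 × 3/8 = 3/16.

3/16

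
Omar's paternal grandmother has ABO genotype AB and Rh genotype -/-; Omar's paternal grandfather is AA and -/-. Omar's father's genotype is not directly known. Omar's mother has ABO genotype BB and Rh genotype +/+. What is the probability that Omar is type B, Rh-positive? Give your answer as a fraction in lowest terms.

1/4

Omar's father's ABO genotype from AB × AA: 1/2 AA, 1/2 AB.
Crossing each possibility with the mother BB and summing P(type B): 1/2·0 + 1/2·1/2 = 1/4.
Similarly for Rh via the father's Rh distribution: P(Rh+) = 1.
Independent loci: 1/4 × 1 = 1/4.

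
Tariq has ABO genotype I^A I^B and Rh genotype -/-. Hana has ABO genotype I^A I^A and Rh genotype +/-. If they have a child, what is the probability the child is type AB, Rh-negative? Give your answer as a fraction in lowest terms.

ABO cross I^A I^B × I^A I^A → offspring phenotypes: 1/2 A, 1/2 AB.
Rh cross -/- × +/- → 1/2 Rh+, 1/2 Rh-.
Independent loci: P(type AB, Rh-negative) = 1/2 × 1/2 = 1/4.

1/4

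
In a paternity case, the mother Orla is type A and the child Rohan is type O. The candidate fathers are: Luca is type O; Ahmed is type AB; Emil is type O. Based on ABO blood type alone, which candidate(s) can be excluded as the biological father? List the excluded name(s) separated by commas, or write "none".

Ahmed

A candidate is excluded only if no genotype consistent with his phenotype could produce a type O child with a type A mother.
Ahmed (type AB): no genotype consistent with that phenotype can produce a type-O child with a type-A mother.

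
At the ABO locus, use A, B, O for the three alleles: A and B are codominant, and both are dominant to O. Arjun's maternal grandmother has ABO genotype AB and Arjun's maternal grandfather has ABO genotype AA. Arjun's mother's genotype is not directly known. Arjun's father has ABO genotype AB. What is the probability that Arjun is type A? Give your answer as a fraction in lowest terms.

Arjun's mother's ABO genotype from AB × AA: 1/2 AA, 1/2 AB.
Crossing each possibility with the father AB and summing P(type A): 1/2·1/2 + 1/2·1/4 = 3/8.

3/8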